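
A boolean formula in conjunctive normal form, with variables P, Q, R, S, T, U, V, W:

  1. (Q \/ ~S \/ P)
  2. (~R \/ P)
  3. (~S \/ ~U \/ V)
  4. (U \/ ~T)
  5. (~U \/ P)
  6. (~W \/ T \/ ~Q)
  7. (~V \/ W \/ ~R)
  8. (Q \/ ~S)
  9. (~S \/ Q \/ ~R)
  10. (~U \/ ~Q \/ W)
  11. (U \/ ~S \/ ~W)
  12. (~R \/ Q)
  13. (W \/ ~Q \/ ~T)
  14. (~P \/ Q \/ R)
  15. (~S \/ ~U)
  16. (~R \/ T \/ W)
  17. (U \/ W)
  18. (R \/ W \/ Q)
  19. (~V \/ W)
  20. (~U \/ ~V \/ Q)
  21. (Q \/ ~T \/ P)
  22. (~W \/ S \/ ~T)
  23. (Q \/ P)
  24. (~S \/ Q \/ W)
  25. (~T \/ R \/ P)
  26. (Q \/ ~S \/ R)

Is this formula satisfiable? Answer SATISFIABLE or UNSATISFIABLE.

Q = True:
  W = True:
    propagation gives T=True, U=True, P=True, S=False; an empty clause results — contradiction.
  W = False:
    propagation gives U=False; an empty clause results — contradiction.
Q = False:
  propagation gives S=False, R=False, P=False; an empty clause results — contradiction.
Every branch closes, so no satisfying assignment exists.

UNSATISFIABLE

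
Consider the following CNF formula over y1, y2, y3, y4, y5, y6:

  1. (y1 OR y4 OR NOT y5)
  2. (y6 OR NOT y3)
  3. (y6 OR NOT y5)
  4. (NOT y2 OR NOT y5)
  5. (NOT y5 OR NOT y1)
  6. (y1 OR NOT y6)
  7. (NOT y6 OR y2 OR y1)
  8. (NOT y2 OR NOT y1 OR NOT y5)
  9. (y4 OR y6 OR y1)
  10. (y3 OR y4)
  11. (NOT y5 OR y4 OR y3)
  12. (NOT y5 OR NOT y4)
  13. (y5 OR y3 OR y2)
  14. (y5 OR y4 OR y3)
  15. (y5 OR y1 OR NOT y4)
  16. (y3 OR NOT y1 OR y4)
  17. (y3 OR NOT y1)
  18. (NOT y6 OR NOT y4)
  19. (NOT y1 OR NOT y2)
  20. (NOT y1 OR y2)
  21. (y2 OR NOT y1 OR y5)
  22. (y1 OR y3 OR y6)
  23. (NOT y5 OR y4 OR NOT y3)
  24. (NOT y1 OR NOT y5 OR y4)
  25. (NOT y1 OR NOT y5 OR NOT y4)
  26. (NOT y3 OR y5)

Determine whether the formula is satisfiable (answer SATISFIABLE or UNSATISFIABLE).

y1 = True:
  propagation gives y5=False, y3=True; an empty clause results — contradiction.
y1 = False:
  propagation gives y6=False, y3=False; an empty clause results — contradiction.
Every branch closes, so no satisfying assignment exists.

UNSATISFIABLE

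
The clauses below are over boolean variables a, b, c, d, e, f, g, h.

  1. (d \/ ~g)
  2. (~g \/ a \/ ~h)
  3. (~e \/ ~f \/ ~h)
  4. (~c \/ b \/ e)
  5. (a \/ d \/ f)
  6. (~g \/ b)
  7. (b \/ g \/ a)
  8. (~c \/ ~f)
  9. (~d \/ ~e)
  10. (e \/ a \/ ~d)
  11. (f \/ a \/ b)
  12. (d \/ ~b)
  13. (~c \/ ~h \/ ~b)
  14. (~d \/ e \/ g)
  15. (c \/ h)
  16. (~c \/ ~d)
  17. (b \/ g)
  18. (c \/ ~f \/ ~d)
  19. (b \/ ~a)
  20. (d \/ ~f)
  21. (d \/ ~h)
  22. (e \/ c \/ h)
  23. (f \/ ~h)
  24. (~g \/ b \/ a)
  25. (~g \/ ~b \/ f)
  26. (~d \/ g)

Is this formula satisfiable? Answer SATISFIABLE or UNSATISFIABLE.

UNSATISFIABLE

d = True:
  propagation gives e=False, a=True, g=True, b=True; an empty clause results — contradiction.
d = False:
  propagation gives g=False, b=False; an empty clause results — contradiction.
Every branch closes, so no satisfying assignment exists.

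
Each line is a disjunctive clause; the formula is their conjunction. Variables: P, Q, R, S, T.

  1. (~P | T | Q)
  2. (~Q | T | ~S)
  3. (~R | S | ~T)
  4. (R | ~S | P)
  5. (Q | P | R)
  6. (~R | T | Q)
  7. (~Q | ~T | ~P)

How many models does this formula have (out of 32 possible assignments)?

10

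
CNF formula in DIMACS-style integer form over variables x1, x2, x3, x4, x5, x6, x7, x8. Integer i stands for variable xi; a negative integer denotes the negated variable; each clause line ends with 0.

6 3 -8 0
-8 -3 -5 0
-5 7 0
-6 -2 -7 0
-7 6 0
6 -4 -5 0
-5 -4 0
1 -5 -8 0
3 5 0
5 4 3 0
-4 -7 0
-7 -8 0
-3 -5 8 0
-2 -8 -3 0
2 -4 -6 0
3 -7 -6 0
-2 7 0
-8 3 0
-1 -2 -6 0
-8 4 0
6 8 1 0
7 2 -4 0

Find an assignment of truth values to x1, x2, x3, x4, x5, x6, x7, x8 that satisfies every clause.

x1 = True, x2 = False, x3 = True, x4 = False, x5 = False, x6 = True, x7 = False, x8 = False

Branch on x1: take x1 = True.
For the remaining variables, x2 = False, x3 = True, x4 = False, x5 = False, x6 = True, x7 = False, x8 = False works.
Every clause has at least one true literal under this assignment.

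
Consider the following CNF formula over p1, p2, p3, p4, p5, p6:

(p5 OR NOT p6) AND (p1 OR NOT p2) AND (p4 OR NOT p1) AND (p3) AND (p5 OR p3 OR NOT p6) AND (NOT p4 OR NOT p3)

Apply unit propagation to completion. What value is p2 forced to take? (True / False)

Unit clause (p3) sets p3 = True.
(NOT p4 OR NOT p3) with p3 = True leaves only NOT p4, so p4 = False.
(NOT p1 OR p4): since p4 = False, the clause reduces to (NOT p1). p1 = False.
(p1 OR NOT p2) with p1 = False leaves only NOT p2, so p2 = False.

False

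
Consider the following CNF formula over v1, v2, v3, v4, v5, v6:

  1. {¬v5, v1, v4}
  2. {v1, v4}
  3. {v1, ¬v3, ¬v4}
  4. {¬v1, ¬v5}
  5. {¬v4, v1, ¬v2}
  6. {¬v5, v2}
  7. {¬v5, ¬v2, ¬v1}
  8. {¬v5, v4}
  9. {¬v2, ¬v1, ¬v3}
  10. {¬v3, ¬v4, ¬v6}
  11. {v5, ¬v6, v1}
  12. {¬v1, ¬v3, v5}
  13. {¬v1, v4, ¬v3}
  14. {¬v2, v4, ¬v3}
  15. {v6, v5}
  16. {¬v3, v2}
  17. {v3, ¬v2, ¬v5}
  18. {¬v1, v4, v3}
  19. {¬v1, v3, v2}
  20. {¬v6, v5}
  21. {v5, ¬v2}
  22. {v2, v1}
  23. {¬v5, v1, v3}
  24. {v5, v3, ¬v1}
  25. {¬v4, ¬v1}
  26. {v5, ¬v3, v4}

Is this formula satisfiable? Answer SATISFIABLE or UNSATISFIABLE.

UNSATISFIABLE

v1 = True:
  propagation gives v5=False, v3=False; an empty clause results — contradiction.
v1 = False:
  propagation gives v4=True, v3=False, v2=False; an empty clause results — contradiction.
Every branch closes, so no satisfying assignment exists.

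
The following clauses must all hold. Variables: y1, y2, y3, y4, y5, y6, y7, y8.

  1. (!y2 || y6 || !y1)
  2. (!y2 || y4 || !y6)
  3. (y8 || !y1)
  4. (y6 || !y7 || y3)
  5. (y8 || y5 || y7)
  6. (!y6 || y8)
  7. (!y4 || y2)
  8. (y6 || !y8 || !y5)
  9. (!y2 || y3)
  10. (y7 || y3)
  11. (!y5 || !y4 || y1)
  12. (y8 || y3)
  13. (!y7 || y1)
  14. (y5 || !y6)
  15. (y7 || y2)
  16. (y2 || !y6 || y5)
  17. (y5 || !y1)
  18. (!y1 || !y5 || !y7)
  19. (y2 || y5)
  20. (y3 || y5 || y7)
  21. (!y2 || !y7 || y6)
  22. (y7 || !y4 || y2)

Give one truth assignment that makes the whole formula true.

y1=F  y2=T  y3=T  y4=F  y5=T  y6=F  y7=F  y8=F

Check each clause:
  1. (!y1 || !y2 || y6) — !y1 is true.
  2. (y4 || !y2 || !y6) — !y6 is true.
  3. (!y1 || y8) — !y1 is true.
  4. (!y7 || y3 || y6) — !y7 is true.
  5. (y8 || y5 || y7) — y5 is true.
  6. (y8 || !y6) — !y6 is true.
  7. (!y4 || y2) — y2 is true.
  8. (y6 || !y8 || !y5) — !y8 is true.
  9. (!y2 || y3) — y3 is true.
  10. (y7 || y3) — y3 is true.
  11. (y1 || !y4 || !y5) — !y4 is true.
  12. (y8 || y3) — y3 is true.
  13. (y1 || !y7) — !y7 is true.
  14. (!y6 || y5) — !y6 is true.
  15. (y7 || y2) — y2 is true.
  16. (!y6 || y5 || y2) — !y6 is true.
  17. (y5 || !y1) — y5 is true.
  18. (!y5 || !y1 || !y7) — !y7 is true.
  19. (y5 || y2) — y2 is true.
  20. (y3 || y7 || y5) — y3 is true.
  21. (!y7 || !y2 || y6) — !y7 is true.
  22. (y7 || y2 || !y4) — y2 is true.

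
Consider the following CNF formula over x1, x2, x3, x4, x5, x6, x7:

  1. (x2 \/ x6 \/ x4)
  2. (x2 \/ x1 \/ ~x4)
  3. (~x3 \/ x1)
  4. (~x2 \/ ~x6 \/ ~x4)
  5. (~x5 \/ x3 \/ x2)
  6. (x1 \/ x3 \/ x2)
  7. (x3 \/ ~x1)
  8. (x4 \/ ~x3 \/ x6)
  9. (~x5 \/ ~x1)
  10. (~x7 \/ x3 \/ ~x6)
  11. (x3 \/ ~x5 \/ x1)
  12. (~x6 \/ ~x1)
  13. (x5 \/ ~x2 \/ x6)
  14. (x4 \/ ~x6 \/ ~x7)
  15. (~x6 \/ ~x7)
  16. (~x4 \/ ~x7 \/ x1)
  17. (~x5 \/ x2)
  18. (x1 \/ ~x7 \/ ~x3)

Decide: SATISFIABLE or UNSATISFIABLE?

x7 occurs only negated in the remaining clauses — set x7 = False.
Set x1 = False and propagate.
  then x3 is forced to False.
  then x2 is forced to True.
  then x5 is forced to False.
  then x6 is forced to True.
  then x4 is forced to False.
Every clause has at least one true literal under this assignment.
So x1 = 0, x2 = 1, x3 = 0, x4 = 0, x5 = 0, x6 = 1, x7 = 0 is a satisfying assignment.

SATISFIABLE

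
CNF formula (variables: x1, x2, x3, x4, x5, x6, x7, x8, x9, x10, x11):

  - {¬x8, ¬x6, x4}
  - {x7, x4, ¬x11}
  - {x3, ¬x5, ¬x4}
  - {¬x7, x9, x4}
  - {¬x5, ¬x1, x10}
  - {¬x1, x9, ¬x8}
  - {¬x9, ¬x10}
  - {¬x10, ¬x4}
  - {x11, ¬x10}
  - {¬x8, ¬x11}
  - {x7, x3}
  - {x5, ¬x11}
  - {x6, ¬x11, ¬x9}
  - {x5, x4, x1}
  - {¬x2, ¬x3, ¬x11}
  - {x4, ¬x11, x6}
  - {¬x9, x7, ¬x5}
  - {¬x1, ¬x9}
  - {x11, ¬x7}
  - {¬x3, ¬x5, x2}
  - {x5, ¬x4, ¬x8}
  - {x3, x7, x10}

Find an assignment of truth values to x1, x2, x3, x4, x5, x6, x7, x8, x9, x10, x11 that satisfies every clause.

x1=F, x2=T, x3=T, x4=F, x5=T, x6=T, x7=F, x8=F, x9=F, x10=F, x11=F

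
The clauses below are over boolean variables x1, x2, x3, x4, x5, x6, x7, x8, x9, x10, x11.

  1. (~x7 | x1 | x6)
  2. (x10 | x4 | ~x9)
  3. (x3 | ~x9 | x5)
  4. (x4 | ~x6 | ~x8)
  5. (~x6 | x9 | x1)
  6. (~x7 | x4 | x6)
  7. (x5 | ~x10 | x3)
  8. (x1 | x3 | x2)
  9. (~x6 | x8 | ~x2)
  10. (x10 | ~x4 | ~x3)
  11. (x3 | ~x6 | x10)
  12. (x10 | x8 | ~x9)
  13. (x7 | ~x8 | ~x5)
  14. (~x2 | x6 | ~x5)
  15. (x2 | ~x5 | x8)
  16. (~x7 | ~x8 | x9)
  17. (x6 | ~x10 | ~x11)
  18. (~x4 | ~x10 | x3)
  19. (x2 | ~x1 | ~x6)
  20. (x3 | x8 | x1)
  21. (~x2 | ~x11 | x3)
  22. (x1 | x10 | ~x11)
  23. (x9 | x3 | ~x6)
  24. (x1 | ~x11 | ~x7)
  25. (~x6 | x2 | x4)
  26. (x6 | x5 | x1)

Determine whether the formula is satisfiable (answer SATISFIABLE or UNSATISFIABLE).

x11 occurs only negated in the remaining clauses — set x11 = False.
Try x1 = False.
Set x2 = False and propagate.
  then x3 is forced to True.
Set x4 = True and propagate.
  then x10 is forced to True.
For the remaining variables, x5 = False, x6 = True, x7 = False, x8 = False, x9 = True works.
So x1 = F, x2 = F, x3 = T, x4 = T, x5 = F, x6 = T, x7 = F, x8 = F, x9 = T, x10 = T, x11 = F is a satisfying assignment.

SATISFIABLE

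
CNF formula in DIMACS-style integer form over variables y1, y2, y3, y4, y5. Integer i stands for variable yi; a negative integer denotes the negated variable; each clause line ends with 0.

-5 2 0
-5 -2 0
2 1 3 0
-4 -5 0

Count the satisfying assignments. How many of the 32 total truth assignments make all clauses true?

14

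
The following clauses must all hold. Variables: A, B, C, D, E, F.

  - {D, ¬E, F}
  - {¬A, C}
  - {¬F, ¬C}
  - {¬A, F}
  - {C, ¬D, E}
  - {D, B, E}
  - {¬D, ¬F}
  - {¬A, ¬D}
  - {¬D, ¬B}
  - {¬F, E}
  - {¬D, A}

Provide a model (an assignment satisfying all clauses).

A = False, B = True, C = False, D = False, E = True, F = True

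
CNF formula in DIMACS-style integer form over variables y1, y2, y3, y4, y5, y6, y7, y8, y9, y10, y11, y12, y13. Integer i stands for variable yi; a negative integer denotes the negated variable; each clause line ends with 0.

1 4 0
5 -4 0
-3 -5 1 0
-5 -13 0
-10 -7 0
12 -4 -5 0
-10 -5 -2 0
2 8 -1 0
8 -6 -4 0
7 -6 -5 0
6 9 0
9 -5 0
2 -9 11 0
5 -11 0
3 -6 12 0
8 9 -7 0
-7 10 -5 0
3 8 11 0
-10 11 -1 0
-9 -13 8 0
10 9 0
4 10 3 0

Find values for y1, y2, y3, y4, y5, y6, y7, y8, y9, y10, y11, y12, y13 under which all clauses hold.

y1 = T, y2 = T, y3 = T, y4 = F, y5 = F, y6 = F, y7 = T, y8 = T, y9 = T, y10 = F, y11 = F, y12 = T, y13 = T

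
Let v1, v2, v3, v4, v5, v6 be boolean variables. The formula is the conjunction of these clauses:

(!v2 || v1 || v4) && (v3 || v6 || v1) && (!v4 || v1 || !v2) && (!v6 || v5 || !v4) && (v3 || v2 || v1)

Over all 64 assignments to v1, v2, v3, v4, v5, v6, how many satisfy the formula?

Case analysis on v1 and v2:
  v1=1, v2=1: v3 free; 7 ways for (v4,v5,v6) × 2^1 = 14.
  v1=1, v2=0: v3 free; 7 ways for (v4,v5,v6) × 2^1 = 14.
  v1=0, v2=1: a clause becomes empty — 0.
  v1=0, v2=0: 7 of the 16 assignments to (v3,v4,v5,v6) work.
Total: 14 + 14 + 0 + 7 = 35.

35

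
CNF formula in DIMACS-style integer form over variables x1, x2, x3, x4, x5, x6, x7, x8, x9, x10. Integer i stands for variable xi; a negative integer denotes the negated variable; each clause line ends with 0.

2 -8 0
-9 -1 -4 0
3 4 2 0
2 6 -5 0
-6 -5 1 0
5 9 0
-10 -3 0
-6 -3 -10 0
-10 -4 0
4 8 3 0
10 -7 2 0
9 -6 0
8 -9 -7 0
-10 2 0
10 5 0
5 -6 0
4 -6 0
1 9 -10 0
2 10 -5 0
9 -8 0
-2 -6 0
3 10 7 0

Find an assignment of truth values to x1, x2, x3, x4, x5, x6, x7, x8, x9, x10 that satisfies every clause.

Try x1 = True.
Set x2 = True and propagate.
  then x6 is forced to False.
The remaining clauses are satisfied by x3 = False, x4 = False, x5 = False, x7 = True, x8 = True, x9 = True, x10 = True.
Every clause has at least one true literal under this assignment.

x1=1  x2=1  x3=0  x4=0  x5=0  x6=0  x7=1  x8=1  x9=1  x10=1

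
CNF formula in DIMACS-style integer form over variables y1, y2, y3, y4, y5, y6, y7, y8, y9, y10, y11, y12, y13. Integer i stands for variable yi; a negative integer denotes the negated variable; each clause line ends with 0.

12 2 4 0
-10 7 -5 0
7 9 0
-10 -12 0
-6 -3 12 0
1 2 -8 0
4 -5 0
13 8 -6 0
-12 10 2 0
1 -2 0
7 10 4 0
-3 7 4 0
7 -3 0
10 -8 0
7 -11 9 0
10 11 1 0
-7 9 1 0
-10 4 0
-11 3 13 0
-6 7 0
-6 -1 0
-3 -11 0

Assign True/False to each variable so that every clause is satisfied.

y1 = True, y2 = True, y3 = False, y4 = True, y5 = False, y6 = False, y7 = True, y8 = False, y9 = False, y10 = False, y11 = False, y12 = True, y13 = False

Check each clause:
  1. (y12 | y4 | y2) — y2 is true.
  2. (y7 | ~y10 | ~y5) — ~y5 is true.
  3. (y7 | y9) — y7 is true.
  4. (~y12 | ~y10) — ~y10 is true.
  5. (~y3 | ~y6 | y12) — ~y6 is true.
  6. (~y8 | y1 | y2) — ~y8 is true.
  7. (y4 | ~y5) — ~y5 is true.
  8. (y8 | ~y6 | y13) — ~y6 is true.
  9. (y2 | y10 | ~y12) — y2 is true.
  10. (~y2 | y1) — y1 is true.
  11. (y10 | y7 | y4) — y4 is true.
  12. (y4 | y7 | ~y3) — y4 is true.
  13. (y7 | ~y3) — ~y3 is true.
  14. (y10 | ~y8) — ~y8 is true.
  15. (~y11 | y7 | y9) — ~y11 is true.
  16. (y10 | y1 | y11) — y1 is true.
  17. (~y7 | y9 | y1) — y1 is true.
  18. (y4 | ~y10) — y4 is true.
  19. (y13 | ~y11 | y3) — ~y11 is true.
  20. (y7 | ~y6) — ~y6 is true.
  21. (~y6 | ~y1) — ~y6 is true.
  22. (~y3 | ~y11) — ~y11 is true.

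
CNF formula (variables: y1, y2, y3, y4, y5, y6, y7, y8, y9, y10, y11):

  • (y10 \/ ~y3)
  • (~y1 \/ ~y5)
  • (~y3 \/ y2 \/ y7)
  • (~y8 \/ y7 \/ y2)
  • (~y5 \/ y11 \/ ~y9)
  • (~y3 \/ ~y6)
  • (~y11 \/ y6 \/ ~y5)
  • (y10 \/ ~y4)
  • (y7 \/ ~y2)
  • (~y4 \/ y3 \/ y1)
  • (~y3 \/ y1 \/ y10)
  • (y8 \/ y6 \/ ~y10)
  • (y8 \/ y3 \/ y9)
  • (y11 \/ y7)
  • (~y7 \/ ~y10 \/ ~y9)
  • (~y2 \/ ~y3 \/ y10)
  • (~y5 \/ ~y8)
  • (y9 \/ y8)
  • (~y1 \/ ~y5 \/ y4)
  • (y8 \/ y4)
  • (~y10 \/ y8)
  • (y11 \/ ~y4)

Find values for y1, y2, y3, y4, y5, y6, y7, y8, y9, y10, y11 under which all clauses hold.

Pure literal: y5 appears only negated; assign y5 = False.
Try y1 = True.
The remaining clauses are satisfied by y2 = False, y3 = False, y4 = False, y6 = True, y7 = True, y8 = True, y9 = True, y10 = False, y11 = False.
Every clause has at least one true literal under this assignment.

y1=True, y2=False, y3=False, y4=False, y5=False, y6=True, y7=True, y8=True, y9=True, y10=False, y11=False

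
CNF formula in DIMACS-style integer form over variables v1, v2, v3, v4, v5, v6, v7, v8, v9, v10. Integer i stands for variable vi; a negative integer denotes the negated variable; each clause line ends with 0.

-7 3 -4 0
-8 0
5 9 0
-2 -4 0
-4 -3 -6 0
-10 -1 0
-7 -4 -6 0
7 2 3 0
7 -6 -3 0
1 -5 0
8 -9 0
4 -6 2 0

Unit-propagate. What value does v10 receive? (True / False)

(¬v8) is a unit clause: v8 = False.
(v8 ∨ ¬v9): since v8 = False, the clause reduces to (¬v9). v9 = False.
From (v9 ∨ v5) and v9 = False: v5 = True.
From (¬v5 ∨ v1) and v5 = True: v1 = True.
(¬v1 ∨ ¬v10) with v1 = True leaves only ¬v10, so v10 = False.

False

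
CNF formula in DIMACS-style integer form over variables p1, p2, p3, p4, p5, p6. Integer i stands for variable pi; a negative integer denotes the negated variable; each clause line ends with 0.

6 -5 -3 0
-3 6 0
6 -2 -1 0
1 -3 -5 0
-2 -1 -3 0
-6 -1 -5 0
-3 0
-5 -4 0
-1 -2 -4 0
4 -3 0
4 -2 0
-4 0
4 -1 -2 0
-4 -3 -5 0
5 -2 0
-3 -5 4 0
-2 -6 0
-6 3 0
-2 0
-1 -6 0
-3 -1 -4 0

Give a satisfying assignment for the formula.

Unit propagation: (~p3) forces p3 = False.
(~p4) is a unit clause, so p4 = False.
Unit propagation: (~p2) forces p2 = False.
Unit propagation: (~p6) forces p6 = False.
p1, p5 are now unconstrained; take p1 = False, p5 = True.

p1=F  p2=F  p3=F  p4=F  p5=T  p6=F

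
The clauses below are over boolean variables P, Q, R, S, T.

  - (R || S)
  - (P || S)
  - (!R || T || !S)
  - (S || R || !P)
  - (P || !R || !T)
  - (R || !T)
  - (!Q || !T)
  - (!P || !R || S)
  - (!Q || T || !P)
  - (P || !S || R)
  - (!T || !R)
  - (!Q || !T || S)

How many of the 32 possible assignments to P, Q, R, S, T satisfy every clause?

1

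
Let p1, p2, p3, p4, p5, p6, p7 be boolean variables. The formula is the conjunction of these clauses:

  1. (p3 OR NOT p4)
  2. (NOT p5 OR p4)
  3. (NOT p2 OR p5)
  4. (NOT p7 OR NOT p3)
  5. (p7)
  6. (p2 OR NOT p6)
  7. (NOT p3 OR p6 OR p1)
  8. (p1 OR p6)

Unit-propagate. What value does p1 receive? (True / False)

Unit clause (p7) sets p7 = True.
In (NOT p3 OR NOT p7), NOT p7 is now false; NOT p3 must hold, so p3 = False.
(NOT p4 OR p3) with p3 = False leaves only NOT p4, so p4 = False.
In (p4 OR NOT p5), p4 is now false; NOT p5 must hold, so p5 = False.
From (p5 OR NOT p2) and p5 = False: p2 = False.
(p2 OR NOT p6): since p2 = False, the clause reduces to (NOT p6). p6 = False.
In (p1 OR p6), p6 is now false; p1 must hold, so p1 = True.

True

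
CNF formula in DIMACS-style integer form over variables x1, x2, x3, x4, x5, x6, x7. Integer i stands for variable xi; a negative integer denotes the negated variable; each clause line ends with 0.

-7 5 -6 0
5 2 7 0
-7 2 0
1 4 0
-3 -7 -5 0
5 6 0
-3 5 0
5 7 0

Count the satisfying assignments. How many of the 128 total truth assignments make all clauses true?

Case analysis on x5 and x7:
  x5=1, x7=1: x6 free; 3 ways for (x1,x2,x3,x4) × 2^1 = 6.
  x5=1, x7=0: x2, x3, x6 free; 3 ways for (x1,x4) × 2^3 = 24.
  x5=0, x7=1: a clause becomes empty — 0.
  x5=0, x7=0: a clause becomes empty — 0.
Total: 6 + 24 + 0 + 0 = 30.

30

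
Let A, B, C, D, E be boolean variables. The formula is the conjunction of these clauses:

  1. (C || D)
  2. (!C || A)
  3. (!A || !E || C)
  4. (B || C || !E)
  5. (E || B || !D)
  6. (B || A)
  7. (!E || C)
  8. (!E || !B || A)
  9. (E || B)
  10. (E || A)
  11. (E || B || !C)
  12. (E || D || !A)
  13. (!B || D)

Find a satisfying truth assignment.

Set A = True and propagate.
Try B = True.
  then D is forced to True.
For the remaining variables, C = False, E = False works.

A = 1, B = 1, C = 0, D = 1, E = 0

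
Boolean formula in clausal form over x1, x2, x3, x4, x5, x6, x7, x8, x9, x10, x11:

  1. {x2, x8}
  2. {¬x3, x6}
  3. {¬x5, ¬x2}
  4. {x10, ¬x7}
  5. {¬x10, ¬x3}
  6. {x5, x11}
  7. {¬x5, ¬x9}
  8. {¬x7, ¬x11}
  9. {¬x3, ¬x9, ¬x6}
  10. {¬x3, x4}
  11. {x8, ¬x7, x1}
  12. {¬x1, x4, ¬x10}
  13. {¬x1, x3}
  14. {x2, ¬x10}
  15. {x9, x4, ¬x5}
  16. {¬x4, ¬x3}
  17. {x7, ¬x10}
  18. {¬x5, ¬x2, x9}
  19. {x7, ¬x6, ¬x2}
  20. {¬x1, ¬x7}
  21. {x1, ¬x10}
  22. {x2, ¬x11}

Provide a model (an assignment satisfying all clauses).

x1=0, x2=1, x3=0, x4=1, x5=0, x6=0, x7=0, x8=0, x9=1, x10=0, x11=1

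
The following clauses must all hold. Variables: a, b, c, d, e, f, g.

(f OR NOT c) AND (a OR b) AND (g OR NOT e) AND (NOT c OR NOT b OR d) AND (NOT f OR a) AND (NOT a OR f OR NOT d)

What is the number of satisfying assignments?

33

Split on a, then f.
  a=1, f=1: 21 of the 32 assignments to (b,c,d,e,g) work.
  a=1, f=0: b free; 3 ways for (c,d,e,g) × 2^1 = 6.
  a=0, f=1: a clause becomes empty — 0.
  a=0, f=0: d free; 3 ways for (b,c,e,g) × 2^1 = 6.
Total: 21 + 6 + 0 + 6 = 33.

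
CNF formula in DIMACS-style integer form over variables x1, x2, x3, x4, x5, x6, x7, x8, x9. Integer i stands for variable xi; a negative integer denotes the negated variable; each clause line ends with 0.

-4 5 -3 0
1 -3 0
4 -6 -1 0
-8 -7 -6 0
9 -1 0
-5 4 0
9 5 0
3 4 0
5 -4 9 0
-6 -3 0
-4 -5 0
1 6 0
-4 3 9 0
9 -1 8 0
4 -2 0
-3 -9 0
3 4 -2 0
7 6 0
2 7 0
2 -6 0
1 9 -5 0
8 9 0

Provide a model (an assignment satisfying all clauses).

x1=T, x2=T, x3=F, x4=T, x5=F, x6=T, x7=T, x8=F, x9=T

Check each clause:
  1. (x5 | ~x4 | ~x3) — ~x3 is true.
  2. (~x3 | x1) — x1 is true.
  3. (~x6 | x4 | ~x1) — x4 is true.
  4. (~x8 | ~x7 | ~x6) — ~x8 is true.
  5. (~x1 | x9) — x9 is true.
  6. (x4 | ~x5) — ~x5 is true.
  7. (x5 | x9) — x9 is true.
  8. (x4 | x3) — x4 is true.
  9. (~x4 | x9 | x5) — x9 is true.
  10. (~x6 | ~x3) — ~x3 is true.
  11. (~x4 | ~x5) — ~x5 is true.
  12. (x6 | x1) — x1 is true.
  13. (x3 | ~x4 | x9) — x9 is true.
  14. (~x1 | x9 | x8) — x9 is true.
  15. (x4 | ~x2) — x4 is true.
  16. (~x3 | ~x9) — ~x3 is true.
  17. (~x2 | x3 | x4) — x4 is true.
  18. (x6 | x7) — x6 is true.
  19. (x7 | x2) — x2 is true.
  20. (x2 | ~x6) — x2 is true.
  21. (x1 | ~x5 | x9) — x9 is true.
  22. (x9 | x8) — x9 is true.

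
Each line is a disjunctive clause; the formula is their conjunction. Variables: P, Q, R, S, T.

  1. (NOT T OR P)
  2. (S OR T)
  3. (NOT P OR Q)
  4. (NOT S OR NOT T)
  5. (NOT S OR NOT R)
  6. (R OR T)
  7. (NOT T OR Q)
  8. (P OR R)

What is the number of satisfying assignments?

2

Satisfying assignments:
  P=1 Q=1 R=0 S=0 T=1
  P=1 Q=1 R=1 S=0 T=1
Count: 2.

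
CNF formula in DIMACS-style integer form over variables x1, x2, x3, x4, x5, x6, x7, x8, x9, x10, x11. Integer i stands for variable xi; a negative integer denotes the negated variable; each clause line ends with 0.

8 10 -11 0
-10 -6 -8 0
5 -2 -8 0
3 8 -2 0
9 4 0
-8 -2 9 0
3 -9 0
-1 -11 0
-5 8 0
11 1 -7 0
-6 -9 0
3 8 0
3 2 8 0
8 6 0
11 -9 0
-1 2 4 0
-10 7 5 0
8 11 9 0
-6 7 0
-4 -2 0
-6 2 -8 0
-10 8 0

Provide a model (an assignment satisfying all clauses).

x1 = F  x2 = F  x3 = T  x4 = T  x5 = F  x6 = F  x7 = T  x8 = T  x9 = T  x10 = F  x11 = T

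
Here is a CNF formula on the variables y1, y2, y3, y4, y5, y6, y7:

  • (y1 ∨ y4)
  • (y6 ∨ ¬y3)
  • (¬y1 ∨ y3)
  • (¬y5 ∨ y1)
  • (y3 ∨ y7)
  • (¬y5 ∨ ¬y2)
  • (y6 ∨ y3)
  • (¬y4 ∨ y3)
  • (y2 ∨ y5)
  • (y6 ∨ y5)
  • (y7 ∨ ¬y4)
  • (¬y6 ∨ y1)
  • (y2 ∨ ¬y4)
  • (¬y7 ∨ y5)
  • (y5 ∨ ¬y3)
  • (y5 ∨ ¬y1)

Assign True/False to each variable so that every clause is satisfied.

y1=T, y2=F, y3=T, y4=F, y5=T, y6=T, y7=T

Check each clause:
  1. (y1 ∨ y4) — y1 is true.
  2. (y6 ∨ ¬y3) — y6 is true.
  3. (y3 ∨ ¬y1) — y3 is true.
  4. (y1 ∨ ¬y5) — y1 is true.
  5. (y3 ∨ y7) — y3 is true.
  6. (¬y5 ∨ ¬y2) — ¬y2 is true.
  7. (y3 ∨ y6) — y3 is true.
  8. (¬y4 ∨ y3) — y3 is true.
  9. (y5 ∨ y2) — y5 is true.
  10. (y5 ∨ y6) — y5 is true.
  11. (¬y4 ∨ y7) — ¬y4 is true.
  12. (y1 ∨ ¬y6) — y1 is true.
  13. (y2 ∨ ¬y4) — ¬y4 is true.
  14. (¬y7 ∨ y5) — y5 is true.
  15. (¬y3 ∨ y5) — y5 is true.
  16. (¬y1 ∨ y5) — y5 is true.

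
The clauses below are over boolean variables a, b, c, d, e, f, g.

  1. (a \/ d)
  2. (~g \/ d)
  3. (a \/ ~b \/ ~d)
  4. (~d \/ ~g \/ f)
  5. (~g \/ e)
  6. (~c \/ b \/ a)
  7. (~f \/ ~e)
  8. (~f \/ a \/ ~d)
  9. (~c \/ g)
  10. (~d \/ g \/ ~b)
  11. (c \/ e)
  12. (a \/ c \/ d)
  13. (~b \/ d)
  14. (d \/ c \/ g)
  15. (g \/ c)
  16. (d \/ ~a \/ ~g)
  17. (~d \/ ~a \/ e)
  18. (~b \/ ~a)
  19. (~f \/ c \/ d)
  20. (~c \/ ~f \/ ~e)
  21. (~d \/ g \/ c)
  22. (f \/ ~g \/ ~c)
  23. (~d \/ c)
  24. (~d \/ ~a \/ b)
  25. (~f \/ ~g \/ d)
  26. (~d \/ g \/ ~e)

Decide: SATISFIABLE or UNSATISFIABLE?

d = True:
  propagation gives c=True, g=True, f=True, e=True; an empty clause results — contradiction.
d = False:
  propagation gives a=True, g=False, c=False; an empty clause results — contradiction.
Every branch closes, so no satisfying assignment exists.

UNSATISFIABLE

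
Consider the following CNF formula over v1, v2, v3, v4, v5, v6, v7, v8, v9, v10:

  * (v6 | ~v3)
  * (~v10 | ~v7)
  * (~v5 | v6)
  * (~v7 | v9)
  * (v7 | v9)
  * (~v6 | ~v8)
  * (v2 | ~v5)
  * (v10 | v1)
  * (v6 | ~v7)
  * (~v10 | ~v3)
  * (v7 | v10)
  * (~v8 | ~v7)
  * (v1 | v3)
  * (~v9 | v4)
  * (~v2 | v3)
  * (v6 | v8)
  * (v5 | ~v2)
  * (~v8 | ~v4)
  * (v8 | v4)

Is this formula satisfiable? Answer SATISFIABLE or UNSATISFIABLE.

v1 occurs only positively in the remaining clauses — set v1 = True.
Set v2 = False and propagate.
  then v5 is forced to False.
For the remaining variables, v3 = True, v4 = True, v6 = True, v7 = True, v8 = False, v9 = True, v10 = False works.
So v1 = True, v2 = False, v3 = True, v4 = True, v5 = False, v6 = True, v7 = True, v8 = False, v9 = True, v10 = False is a satisfying assignment.

SATISFIABLE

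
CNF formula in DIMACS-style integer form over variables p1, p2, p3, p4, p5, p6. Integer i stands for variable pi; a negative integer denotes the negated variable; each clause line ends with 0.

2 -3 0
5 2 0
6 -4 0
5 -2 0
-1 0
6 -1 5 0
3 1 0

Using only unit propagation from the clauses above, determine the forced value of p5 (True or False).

True

(~p1) is a unit clause: p1 = False.
(p1 | p3) with p1 = False leaves only p3, so p3 = True.
(~p3 | p2) with p3 = True leaves only p2, so p2 = True.
(~p2 | p5) with p2 = True leaves only p5, so p5 = True.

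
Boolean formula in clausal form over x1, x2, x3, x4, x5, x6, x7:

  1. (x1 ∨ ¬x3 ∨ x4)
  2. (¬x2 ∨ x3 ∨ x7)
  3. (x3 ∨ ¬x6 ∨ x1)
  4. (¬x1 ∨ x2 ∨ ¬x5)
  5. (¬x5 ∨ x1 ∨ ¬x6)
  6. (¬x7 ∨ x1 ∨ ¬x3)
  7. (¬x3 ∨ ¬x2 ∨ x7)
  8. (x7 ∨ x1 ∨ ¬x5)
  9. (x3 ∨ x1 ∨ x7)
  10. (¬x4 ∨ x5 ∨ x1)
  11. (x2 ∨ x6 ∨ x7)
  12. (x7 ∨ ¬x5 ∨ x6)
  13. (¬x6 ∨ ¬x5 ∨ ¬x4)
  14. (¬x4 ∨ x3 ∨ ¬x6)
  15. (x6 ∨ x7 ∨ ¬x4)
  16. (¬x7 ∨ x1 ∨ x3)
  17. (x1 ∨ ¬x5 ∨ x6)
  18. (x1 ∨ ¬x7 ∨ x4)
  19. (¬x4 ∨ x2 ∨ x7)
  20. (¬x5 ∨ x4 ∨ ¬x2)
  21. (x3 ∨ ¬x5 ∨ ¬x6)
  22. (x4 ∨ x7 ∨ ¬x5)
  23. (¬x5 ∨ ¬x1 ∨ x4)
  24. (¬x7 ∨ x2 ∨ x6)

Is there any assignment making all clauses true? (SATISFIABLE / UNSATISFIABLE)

Branch on x1: take x1 = True.
Try x2 = False.
  then x5 is forced to False.
For the remaining variables, x3 = True, x4 = False, x6 = True, x7 = True works.
So x1=True, x2=False, x3=True, x4=False, x5=False, x6=True, x7=True is a satisfying assignment.

SATISFIABLE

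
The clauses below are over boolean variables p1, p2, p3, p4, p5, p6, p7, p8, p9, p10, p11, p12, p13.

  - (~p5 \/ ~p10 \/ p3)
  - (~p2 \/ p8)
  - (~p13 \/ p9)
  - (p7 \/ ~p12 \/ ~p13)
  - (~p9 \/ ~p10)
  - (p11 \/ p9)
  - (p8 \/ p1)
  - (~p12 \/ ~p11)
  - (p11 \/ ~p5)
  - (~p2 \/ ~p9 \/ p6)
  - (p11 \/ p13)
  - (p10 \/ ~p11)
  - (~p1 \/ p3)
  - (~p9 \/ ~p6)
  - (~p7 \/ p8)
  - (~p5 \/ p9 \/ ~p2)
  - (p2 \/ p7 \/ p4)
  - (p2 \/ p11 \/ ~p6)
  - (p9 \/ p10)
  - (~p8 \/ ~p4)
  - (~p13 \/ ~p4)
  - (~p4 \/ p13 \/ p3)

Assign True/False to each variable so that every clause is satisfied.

p1=F  p2=F  p3=F  p4=F  p5=F  p6=F  p7=T  p8=T  p9=T  p10=F  p11=F  p12=T  p13=T

Pure literal: p5 appears only negated; assign p5 = False.
Set p1 = False and propagate.
  then p8 is forced to True.
  then p4 is forced to False.
For the remaining variables, p2 = False, p3 = False, p6 = False, p7 = True, p9 = True, p10 = False, p11 = False, p12 = True, p13 = True works.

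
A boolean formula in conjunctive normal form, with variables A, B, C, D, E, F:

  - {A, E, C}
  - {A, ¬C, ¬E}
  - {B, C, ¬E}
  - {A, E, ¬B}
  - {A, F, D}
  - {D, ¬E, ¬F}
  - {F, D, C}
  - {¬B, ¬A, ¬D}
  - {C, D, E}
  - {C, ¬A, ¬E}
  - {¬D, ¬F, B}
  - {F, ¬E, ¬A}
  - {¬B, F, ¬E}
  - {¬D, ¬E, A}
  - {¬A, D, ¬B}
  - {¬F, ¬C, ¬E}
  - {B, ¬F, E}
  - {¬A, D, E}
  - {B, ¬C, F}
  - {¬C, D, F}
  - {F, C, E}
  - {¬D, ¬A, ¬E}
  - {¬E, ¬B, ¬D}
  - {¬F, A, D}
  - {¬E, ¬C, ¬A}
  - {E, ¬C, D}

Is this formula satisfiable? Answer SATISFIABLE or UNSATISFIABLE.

UNSATISFIABLE

E = True:
  D = True:
    propagation gives A=True; an empty clause results — contradiction.
  D = False:
    propagation gives F=False, A=True; an empty clause results — contradiction.
E = False:
  D = True:
    B = True:
      propagation gives A=True; contradiction.
    B = False:
      propagation gives F=False, C=False; contradiction.
  D = False:
    propagation gives C=True; an empty clause results — contradiction.
Every branch closes, so no satisfying assignment exists.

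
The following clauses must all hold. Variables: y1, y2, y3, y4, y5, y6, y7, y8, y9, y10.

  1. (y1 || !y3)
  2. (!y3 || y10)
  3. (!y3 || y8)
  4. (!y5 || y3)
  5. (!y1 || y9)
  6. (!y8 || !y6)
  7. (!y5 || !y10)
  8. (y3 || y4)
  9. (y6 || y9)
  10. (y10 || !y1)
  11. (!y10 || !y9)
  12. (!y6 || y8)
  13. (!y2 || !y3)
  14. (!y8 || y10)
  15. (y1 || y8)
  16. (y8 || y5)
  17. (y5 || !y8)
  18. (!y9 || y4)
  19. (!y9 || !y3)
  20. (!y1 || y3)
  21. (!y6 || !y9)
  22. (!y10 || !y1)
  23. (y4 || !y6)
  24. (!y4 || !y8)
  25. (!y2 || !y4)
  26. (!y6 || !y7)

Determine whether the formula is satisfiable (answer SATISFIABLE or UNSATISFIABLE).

y3 = True:
  propagation gives y1=True, y10=True; an empty clause results — contradiction.
y3 = False:
  propagation gives y5=False, y4=True, y8=True; an empty clause results — contradiction.
Every branch closes, so no satisfying assignment exists.

UNSATISFIABLE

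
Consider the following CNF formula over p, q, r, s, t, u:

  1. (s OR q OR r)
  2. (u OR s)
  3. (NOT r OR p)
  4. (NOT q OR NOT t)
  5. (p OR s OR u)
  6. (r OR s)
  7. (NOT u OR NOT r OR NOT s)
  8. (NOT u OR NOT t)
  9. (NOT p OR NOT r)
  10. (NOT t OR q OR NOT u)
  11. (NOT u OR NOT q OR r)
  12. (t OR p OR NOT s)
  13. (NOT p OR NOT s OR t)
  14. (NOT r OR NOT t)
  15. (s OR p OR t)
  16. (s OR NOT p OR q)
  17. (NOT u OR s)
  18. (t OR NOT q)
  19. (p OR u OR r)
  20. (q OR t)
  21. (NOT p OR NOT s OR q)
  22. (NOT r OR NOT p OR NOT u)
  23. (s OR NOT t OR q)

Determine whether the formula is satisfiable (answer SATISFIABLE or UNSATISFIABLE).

UNSATISFIABLE

s = True:
  t = True:
    propagation gives q=False, u=False, r=False, p=True; an empty clause results — contradiction.
  t = False:
    propagation gives p=True; an empty clause results — contradiction.
s = False:
  propagation gives u=True; an empty clause results — contradiction.
Every branch closes, so no satisfying assignment exists.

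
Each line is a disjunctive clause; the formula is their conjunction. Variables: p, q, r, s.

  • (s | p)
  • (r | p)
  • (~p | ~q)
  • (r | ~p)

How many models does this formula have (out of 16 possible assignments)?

The models are:
  p=0 q=0 r=1 s=1
  p=0 q=1 r=1 s=1
  p=1 q=0 r=1 s=0
  p=1 q=0 r=1 s=1
Count: 4.

4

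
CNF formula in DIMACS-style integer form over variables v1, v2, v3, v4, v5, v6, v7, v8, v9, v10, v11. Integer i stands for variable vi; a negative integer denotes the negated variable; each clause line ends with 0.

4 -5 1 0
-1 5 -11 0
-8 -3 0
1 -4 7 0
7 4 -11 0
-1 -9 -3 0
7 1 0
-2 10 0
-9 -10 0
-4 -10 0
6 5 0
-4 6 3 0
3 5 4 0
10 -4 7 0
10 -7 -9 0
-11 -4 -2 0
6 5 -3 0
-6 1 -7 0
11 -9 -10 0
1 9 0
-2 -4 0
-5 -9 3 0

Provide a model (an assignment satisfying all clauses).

v1 = T, v2 = F, v3 = F, v4 = F, v5 = T, v6 = F, v7 = F, v8 = T, v9 = F, v10 = F, v11 = F

Check each clause:
  1. (v4 \/ v1 \/ ~v5) — v1 is true.
  2. (~v1 \/ ~v11 \/ v5) — ~v11 is true.
  3. (~v8 \/ ~v3) — ~v3 is true.
  4. (v1 \/ v7 \/ ~v4) — v1 is true.
  5. (~v11 \/ v4 \/ v7) — ~v11 is true.
  6. (~v3 \/ ~v1 \/ ~v9) — ~v3 is true.
  7. (v7 \/ v1) — v1 is true.
  8. (v10 \/ ~v2) — ~v2 is true.
  9. (~v9 \/ ~v10) — ~v10 is true.
  10. (~v4 \/ ~v10) — ~v4 is true.
  11. (v5 \/ v6) — v5 is true.
  12. (~v4 \/ v6 \/ v3) — ~v4 is true.
  13. (v4 \/ v5 \/ v3) — v5 is true.
  14. (v10 \/ ~v4 \/ v7) — ~v4 is true.
  15. (~v9 \/ v10 \/ ~v7) — ~v7 is true.
  16. (~v11 \/ ~v2 \/ ~v4) — ~v4 is true.
  17. (v6 \/ v5 \/ ~v3) — ~v3 is true.
  18. (~v7 \/ v1 \/ ~v6) — ~v7 is true.
  19. (v11 \/ ~v10 \/ ~v9) — ~v10 is true.
  20. (v9 \/ v1) — v1 is true.
  21. (~v4 \/ ~v2) — ~v4 is true.
  22. (v3 \/ ~v5 \/ ~v9) — ~v9 is true.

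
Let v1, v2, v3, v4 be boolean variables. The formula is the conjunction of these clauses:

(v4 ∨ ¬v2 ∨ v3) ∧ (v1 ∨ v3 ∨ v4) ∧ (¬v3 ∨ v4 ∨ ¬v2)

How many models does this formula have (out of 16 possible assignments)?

11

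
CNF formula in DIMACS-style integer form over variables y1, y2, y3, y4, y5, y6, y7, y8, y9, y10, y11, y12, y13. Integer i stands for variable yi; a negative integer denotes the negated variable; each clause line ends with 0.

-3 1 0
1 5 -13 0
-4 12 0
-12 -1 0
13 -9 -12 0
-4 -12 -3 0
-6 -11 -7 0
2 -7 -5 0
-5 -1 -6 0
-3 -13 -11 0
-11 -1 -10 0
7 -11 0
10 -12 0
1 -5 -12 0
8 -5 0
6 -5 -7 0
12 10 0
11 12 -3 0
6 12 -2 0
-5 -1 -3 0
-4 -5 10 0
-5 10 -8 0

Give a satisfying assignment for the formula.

y1 = F  y2 = T  y3 = F  y4 = T  y5 = F  y6 = T  y7 = F  y8 = T  y9 = F  y10 = T  y11 = F  y12 = T  y13 = F

Check each clause:
  1. (!y3 || y1) — !y3 is true.
  2. (!y13 || y5 || y1) — !y13 is true.
  3. (y12 || !y4) — y12 is true.
  4. (!y12 || !y1) — !y1 is true.
  5. (y13 || !y12 || !y9) — !y9 is true.
  6. (!y4 || !y3 || !y12) — !y3 is true.
  7. (!y7 || !y11 || !y6) — !y7 is true.
  8. (!y7 || !y5 || y2) — !y7 is true.
  9. (!y6 || !y5 || !y1) — !y5 is true.
  10. (!y11 || !y3 || !y13) — !y11 is true.
  11. (!y11 || !y10 || !y1) — !y11 is true.
  12. (!y11 || y7) — !y11 is true.
  13. (!y12 || y10) — y10 is true.
  14. (y1 || !y12 || !y5) — !y5 is true.
  15. (y8 || !y5) — y8 is true.
  16. (y6 || !y5 || !y7) — !y7 is true.
  17. (y10 || y12) — y10 is true.
  18. (!y3 || y12 || y11) — y12 is true.
  19. (!y2 || y6 || y12) — y12 is true.
  20. (!y5 || !y3 || !y1) — !y5 is true.
  21. (!y5 || !y4 || y10) — y10 is true.
  22. (y10 || !y5 || !y8) — y10 is true.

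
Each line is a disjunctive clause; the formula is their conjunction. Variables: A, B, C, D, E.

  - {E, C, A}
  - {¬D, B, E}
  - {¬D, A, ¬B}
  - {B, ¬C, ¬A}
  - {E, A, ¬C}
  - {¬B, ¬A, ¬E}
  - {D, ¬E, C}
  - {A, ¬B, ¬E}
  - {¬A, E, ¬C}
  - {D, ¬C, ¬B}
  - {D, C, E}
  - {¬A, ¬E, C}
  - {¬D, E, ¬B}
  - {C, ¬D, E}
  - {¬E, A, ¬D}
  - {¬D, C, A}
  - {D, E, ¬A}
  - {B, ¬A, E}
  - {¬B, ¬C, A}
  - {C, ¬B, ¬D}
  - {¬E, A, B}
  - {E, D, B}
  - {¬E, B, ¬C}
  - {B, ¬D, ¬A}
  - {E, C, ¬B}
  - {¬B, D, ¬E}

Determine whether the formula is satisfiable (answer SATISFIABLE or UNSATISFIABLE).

UNSATISFIABLE

E = True:
  B = True:
    propagation gives A=False; an empty clause results — contradiction.
  B = False:
    propagation gives A=True, C=False; an empty clause results — contradiction.
E = False:
  B = True:
    propagation gives D=False, C=False; an empty clause results — contradiction.
  B = False:
    propagation gives D=False; an empty clause results — contradiction.
Every branch closes, so no satisfying assignment exists.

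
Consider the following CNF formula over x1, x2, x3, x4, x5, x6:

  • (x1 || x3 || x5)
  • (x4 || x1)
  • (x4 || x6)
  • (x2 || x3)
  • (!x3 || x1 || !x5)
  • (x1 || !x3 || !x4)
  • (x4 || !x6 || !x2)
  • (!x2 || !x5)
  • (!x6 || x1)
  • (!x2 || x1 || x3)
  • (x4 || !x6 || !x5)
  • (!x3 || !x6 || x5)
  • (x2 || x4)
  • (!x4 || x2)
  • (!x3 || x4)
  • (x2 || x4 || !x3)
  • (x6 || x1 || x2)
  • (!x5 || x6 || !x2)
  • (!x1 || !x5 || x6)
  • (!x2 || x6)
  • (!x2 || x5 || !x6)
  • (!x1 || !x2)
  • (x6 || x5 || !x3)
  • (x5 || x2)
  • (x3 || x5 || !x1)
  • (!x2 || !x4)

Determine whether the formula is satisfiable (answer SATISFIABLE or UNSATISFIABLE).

x2 = True:
  propagation gives x5=False, x6=True; an empty clause results — contradiction.
x2 = False:
  propagation gives x3=True, x4=True; an empty clause results — contradiction.
Every branch closes, so no satisfying assignment exists.

UNSATISFIABLE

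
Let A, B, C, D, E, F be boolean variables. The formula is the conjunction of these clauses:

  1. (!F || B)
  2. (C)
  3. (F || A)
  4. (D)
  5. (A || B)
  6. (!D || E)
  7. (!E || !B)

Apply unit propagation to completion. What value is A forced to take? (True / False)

Unit clause (C) sets C = True.
(D) stands alone — D = True.
(E || !D): since D = True, the clause reduces to (E). E = True.
(!B || !E): since E = True, the clause reduces to (!B). B = False.
(B || !F): since B = False, the clause reduces to (!F). F = False.
(A || F) with F = False leaves only A, so A = True.

True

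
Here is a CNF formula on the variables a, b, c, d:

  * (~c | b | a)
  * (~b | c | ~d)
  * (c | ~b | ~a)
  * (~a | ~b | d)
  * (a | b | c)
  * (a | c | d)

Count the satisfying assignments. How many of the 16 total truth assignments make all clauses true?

Satisfying assignments:
  a=F b=T c=T d=F
  a=F b=T c=T d=T
  a=T b=F c=F d=F
  a=T b=F c=F d=T
  a=T b=F c=T d=F
  a=T b=F c=T d=T
  a=T b=T c=T d=T
Count: 7.

7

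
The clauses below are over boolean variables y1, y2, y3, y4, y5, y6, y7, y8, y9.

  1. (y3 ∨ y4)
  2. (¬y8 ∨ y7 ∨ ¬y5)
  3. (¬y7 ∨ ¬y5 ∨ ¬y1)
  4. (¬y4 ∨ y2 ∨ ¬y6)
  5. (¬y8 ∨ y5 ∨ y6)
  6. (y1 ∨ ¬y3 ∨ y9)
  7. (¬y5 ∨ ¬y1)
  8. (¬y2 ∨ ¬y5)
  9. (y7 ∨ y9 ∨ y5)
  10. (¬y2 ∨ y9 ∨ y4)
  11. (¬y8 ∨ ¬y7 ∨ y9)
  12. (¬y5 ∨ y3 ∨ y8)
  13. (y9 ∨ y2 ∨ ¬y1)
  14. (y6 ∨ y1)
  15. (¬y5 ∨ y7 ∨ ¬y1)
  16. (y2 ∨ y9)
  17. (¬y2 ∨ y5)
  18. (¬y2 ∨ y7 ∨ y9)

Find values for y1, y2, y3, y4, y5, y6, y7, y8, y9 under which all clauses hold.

y1=F, y2=F, y3=T, y4=F, y5=T, y6=T, y7=T, y8=F, y9=T

Check each clause:
  1. (y3 ∨ y4) — y3 is true.
  2. (¬y5 ∨ y7 ∨ ¬y8) — ¬y8 is true.
  3. (¬y7 ∨ ¬y5 ∨ ¬y1) — ¬y1 is true.
  4. (y2 ∨ ¬y6 ∨ ¬y4) — ¬y4 is true.
  5. (y6 ∨ ¬y8 ∨ y5) — ¬y8 is true.
  6. (¬y3 ∨ y1 ∨ y9) — y9 is true.
  7. (¬y5 ∨ ¬y1) — ¬y1 is true.
  8. (¬y5 ∨ ¬y2) — ¬y2 is true.
  9. (y7 ∨ y9 ∨ y5) — y9 is true.
  10. (y9 ∨ y4 ∨ ¬y2) — y9 is true.
  11. (¬y7 ∨ y9 ∨ ¬y8) — ¬y8 is true.
  12. (y8 ∨ ¬y5 ∨ y3) — y3 is true.
  13. (¬y1 ∨ y2 ∨ y9) — y9 is true.
  14. (y6 ∨ y1) — y6 is true.
  15. (y7 ∨ ¬y1 ∨ ¬y5) — ¬y1 is true.
  16. (y9 ∨ y2) — y9 is true.
  17. (¬y2 ∨ y5) — y5 is true.
  18. (¬y2 ∨ y7 ∨ y9) — y9 is true.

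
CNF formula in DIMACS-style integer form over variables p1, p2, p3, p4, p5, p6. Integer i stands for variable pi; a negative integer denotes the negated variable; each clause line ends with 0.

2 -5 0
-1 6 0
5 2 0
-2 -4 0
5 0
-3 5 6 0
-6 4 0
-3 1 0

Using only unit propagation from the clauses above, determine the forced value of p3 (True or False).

False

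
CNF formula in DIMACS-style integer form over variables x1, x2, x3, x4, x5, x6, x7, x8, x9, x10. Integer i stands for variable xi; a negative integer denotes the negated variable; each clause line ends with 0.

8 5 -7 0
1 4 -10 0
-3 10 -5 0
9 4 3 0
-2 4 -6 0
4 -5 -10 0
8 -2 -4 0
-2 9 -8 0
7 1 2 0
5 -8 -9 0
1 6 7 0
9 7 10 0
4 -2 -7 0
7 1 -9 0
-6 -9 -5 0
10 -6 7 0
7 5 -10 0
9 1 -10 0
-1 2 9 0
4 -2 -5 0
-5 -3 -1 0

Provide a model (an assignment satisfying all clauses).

Set x1 = False and propagate.
Branch on x2: take x2 = False.
  then x7 is forced to True.
Set x3 = True and propagate.
For the remaining variables, x4 = False, x5 = False, x6 = False, x8 = True, x9 = False, x10 = False works.
Every clause has at least one true literal under this assignment.

x1=0, x2=0, x3=1, x4=0, x5=0, x6=0, x7=1, x8=1, x9=0, x10=0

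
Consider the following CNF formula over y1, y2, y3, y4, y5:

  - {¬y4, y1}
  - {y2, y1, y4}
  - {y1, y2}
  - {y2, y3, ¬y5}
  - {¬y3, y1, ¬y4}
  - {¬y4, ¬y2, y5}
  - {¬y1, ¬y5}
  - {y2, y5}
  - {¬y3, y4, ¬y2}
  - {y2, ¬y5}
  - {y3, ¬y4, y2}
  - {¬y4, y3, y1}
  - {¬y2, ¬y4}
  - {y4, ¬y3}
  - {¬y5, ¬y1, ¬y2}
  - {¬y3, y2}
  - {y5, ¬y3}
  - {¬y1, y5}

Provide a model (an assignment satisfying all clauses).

y1=F, y2=T, y3=F, y4=F, y5=T

Check each clause:
  1. {¬y4, y1} — ¬y4 is true.
  2. {y2, y4, y1} — y2 is true.
  3. {y2, y1} — y2 is true.
  4. {y3, y2, ¬y5} — y2 is true.
  5. {¬y3, y1, ¬y4} — ¬y4 is true.
  6. {¬y4, ¬y2, y5} — ¬y4 is true.
  7. {¬y5, ¬y1} — ¬y1 is true.
  8. {y2, y5} — y2 is true.
  9. {y4, ¬y2, ¬y3} — ¬y3 is true.
  10. {y2, ¬y5} — y2 is true.
  11. {y3, y2, ¬y4} — y2 is true.
  12. {¬y4, y3, y1} — ¬y4 is true.
  13. {¬y4, ¬y2} — ¬y4 is true.
  14. {¬y3, y4} — ¬y3 is true.
  15. {¬y5, ¬y1, ¬y2} — ¬y1 is true.
  16. {y2, ¬y3} — y2 is true.
  17. {y5, ¬y3} — ¬y3 is true.
  18. {¬y1, y5} — y5 is true.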